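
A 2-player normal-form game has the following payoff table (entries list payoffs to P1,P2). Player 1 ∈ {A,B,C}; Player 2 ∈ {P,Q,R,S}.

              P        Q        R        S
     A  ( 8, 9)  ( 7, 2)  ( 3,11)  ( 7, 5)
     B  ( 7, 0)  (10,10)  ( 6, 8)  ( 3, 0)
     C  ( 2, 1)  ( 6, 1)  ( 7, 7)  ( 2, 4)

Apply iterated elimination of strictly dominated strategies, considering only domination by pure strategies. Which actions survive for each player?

P2 drop P (R beats it: A:11>9 B:8>0 C:7>1)
P2 drop S (R beats it: A:11>5 B:8>0 C:7>4)
P1 drop A (B beats it: Q:10>7 R:6>3)
P1→{B,C} P2→{Q,R}

Survivors P1:{B,C} P2:{Q,R}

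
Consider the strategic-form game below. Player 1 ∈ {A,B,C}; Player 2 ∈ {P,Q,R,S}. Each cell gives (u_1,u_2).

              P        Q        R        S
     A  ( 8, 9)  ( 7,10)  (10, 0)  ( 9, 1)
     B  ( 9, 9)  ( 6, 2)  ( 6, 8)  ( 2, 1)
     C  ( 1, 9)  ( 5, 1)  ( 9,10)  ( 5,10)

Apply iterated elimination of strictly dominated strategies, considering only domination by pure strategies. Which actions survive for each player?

P1 drop C (A beats it: P:8>1 Q:7>5 R:10>9 S:9>5)
P2 drop R (P beats it: A:9>0 B:9>8)
P2 drop S (P beats it: A:9>1 B:9>1)
P1→{A,B} P2→{P,Q}

IESDS → P1:{A,B} P2:{P,Q}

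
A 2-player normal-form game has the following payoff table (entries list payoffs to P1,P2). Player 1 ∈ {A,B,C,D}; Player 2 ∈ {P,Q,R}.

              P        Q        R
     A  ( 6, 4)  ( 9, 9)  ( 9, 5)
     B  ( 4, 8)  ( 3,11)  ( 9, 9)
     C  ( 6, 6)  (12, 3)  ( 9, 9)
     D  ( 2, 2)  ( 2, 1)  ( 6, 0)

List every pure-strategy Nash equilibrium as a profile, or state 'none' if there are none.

NE set: (C,R)

(A,P): not NE [P2→Q gives 9>4]
(A,Q): not NE [P1→C gives 12>9]
(A,R): not NE [P2→Q gives 9>5]
(B,P): not NE [P1→C gives 6>4; P2→Q gives 11>8]
(B,Q): not NE [P1→C gives 12>3]
(B,R): not NE [P2→Q gives 11>9]
(C,P): not NE [P2→R gives 9>6]
(C,Q): not NE [P2→R gives 9>3]
(C,R): NE
(D,P): not NE [P1→C gives 6>2]
(D,Q): not NE [P1→C gives 12>2; P2→P gives 2>1]
(D,R): not NE [P1→C gives 9>6; P2→P gives 2>0]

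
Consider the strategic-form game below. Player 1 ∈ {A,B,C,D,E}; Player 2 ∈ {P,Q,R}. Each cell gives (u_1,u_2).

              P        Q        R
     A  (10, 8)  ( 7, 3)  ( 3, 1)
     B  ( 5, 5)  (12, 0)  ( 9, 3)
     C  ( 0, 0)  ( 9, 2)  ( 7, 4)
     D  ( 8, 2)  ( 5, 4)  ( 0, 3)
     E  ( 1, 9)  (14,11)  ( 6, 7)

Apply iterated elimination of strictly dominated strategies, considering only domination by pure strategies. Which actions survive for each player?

P1 drop C (B beats it: P:5>0 Q:12>9 R:9>7)
P1 drop D (A beats it: P:10>8 Q:7>5 R:3>0)
P2 drop R (P beats it: A:8>1 B:5>3 E:9>7)
P1→{A,B,E} P2→{P,Q}

Survivors P1:{A,B,E} P2:{P,Q}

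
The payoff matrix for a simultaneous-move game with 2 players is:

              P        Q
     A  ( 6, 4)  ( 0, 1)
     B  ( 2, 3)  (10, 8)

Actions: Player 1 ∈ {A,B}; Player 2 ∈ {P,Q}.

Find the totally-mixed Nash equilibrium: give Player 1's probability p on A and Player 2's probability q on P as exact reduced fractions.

P1 indiff ⇒ q·6+(1-q)·0 = q·2+(1-q)·10 ⇒ q(4) = (1-q)(10) ⇒ q = 5/7
P2 indiff ⇒ p·4+(1-p)·3 = p·1+(1-p)·8 ⇒ p(3) = (1-p)(5) ⇒ p = 5/8

P1 mixes 5/8 on A; P2 mixes 5/7 on P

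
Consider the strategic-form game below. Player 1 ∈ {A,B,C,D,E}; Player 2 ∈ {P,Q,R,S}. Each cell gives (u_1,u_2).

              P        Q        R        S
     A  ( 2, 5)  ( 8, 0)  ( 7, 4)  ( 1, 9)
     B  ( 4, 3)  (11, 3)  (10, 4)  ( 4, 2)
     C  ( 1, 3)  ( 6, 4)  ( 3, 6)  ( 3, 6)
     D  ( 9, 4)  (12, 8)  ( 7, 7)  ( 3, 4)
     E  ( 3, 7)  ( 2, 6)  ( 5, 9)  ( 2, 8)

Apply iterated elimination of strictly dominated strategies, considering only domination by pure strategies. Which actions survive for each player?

P1 drop A (B beats it: P:4>2 Q:11>8 R:10>7 S:4>1)
P1 drop C (B beats it: P:4>1 Q:11>6 R:10>3 S:4>3)
P1 drop E (B beats it: P:4>3 Q:11>2 R:10>5 S:4>2)
P2 drop P (R beats it: B:4>3 D:7>4)
P2 drop S (Q beats it: B:3>2 D:8>4)
P1→{B,D} P2→{Q,R}

IESDS → P1:{B,D} P2:{Q,R}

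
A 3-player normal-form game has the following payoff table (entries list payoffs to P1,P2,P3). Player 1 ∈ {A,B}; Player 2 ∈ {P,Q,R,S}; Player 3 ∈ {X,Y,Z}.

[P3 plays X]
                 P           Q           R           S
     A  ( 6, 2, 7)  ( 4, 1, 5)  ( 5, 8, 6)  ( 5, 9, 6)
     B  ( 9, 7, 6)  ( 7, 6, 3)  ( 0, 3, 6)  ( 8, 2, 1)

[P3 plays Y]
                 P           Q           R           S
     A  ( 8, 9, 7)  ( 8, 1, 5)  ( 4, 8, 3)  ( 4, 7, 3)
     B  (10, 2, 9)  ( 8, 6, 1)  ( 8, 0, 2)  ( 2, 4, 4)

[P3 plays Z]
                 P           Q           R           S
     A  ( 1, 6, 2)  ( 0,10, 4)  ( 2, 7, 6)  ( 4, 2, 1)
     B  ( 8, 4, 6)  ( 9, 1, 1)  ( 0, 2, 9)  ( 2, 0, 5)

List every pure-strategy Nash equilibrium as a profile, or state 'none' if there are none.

(A,P,X): not NE [P1→B gives 9>6; P2→S gives 9>2]
(A,P,Y): not NE [P1→B gives 10>8]
(A,P,Z): not NE [P1→B gives 8>1; P2→Q gives 10>6; P3→Y gives 7>2]
(A,Q,X): not NE [P1→B gives 7>4; P2→S gives 9>1]
(A,Q,Y): not NE [P2→P gives 9>1]
(A,Q,Z): not NE [P1→B gives 9>0; P3→Y gives 5>4]
(A,R,X): not NE [P2→S gives 9>8]
(A,R,Y): not NE [P1→B gives 8>4; P2→P gives 9>8; P3→Z gives 6>3]
(A,R,Z): not NE [P2→Q gives 10>7]
(A,S,X): not NE [P1→B gives 8>5]
(A,S,Y): not NE [P2→P gives 9>7; P3→X gives 6>3]
(A,S,Z): not NE [P2→Q gives 10>2; P3→X gives 6>1]
(B,P,X): not NE [P3→Y gives 9>6]
(B,P,Y): not NE [P2→Q gives 6>2]
(B,P,Z): not NE [P3→Y gives 9>6]
(B,Q,X): not NE [P2→P gives 7>6]
(B,Q,Y): not NE [P3→X gives 3>1]
(B,Q,Z): not NE [P2→P gives 4>1; P3→X gives 3>1]
(B,R,X): not NE [P1→A gives 5>0; P2→P gives 7>3; P3→Z gives 9>6]
(B,R,Y): not NE [P2→Q gives 6>0; P3→Z gives 9>2]
(B,R,Z): not NE [P1→A gives 2>0; P2→P gives 4>2]
(B,S,X): not NE [P2→P gives 7>2; P3→Z gives 5>1]
(B,S,Y): not NE [P1→A gives 4>2; P2→Q gives 6>4; P3→Z gives 5>4]
(B,S,Z): not NE [P1→A gives 4>2; P2→P gives 4>0]

No pure NE.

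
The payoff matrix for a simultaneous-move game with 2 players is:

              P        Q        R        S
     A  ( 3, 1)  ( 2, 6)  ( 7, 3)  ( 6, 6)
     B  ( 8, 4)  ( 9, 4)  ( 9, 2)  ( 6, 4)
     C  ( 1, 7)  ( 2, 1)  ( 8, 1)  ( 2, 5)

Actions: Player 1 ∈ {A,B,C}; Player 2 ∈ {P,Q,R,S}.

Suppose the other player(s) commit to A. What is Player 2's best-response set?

P2 best: {Q,S}

u_2(P vs A) = 1
u_2(Q vs A) = 6
u_2(R vs A) = 3
u_2(S vs A) = 6
max payoff 6 at {Q,S}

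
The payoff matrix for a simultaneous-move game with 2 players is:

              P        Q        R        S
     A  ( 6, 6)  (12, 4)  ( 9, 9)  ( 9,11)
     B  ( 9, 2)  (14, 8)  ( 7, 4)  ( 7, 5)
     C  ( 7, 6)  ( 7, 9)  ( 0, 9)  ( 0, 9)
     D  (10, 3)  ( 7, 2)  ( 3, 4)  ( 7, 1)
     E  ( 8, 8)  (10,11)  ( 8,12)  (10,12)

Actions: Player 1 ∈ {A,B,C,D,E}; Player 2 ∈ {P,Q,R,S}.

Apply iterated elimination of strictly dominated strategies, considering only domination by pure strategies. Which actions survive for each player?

P1 drop C (B beats it: P:9>7 Q:14>7 R:7>0 S:7>0)
P2 drop P (R beats it: A:9>6 B:4>2 D:4>3 E:12>8)
P1 drop D (A beats it: Q:12>7 R:9>3 S:9>7)
P1→{A,B,E} P2→{Q,R,S}

IESDS → P1:{A,B,E} P2:{Q,R,S}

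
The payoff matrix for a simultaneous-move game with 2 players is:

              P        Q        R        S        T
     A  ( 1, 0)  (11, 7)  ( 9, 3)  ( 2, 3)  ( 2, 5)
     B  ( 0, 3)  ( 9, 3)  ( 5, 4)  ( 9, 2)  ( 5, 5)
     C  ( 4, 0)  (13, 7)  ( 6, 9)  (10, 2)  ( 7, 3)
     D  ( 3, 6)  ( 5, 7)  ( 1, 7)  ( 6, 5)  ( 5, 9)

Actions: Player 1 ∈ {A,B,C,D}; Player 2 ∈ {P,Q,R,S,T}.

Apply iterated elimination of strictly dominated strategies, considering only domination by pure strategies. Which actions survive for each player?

Survivors P1:{A,C} P2:{Q,R}

P1 drop B (C beats it: P:4>0 Q:13>9 R:6>5 S:10>9 T:7>5)
P1 drop D (C beats it: P:4>3 Q:13>5 R:6>1 S:10>6 T:7>5)
P2 drop P (Q beats it: A:7>0 C:7>0)
P2 drop S (Q beats it: A:7>3 C:7>2)
P2 drop T (Q beats it: A:7>5 C:7>3)
P1→{A,C} P2→{Q,R}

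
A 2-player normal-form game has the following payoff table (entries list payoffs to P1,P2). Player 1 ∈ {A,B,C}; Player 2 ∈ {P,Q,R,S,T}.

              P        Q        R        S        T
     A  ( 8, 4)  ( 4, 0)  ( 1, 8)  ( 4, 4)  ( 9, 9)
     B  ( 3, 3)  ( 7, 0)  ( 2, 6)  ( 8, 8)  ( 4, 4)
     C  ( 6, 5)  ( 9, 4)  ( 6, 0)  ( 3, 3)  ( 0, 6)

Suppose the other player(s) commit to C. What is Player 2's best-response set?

u_2(P vs C) = 5
u_2(Q vs C) = 4
u_2(R vs C) = 0
u_2(S vs C) = 3
u_2(T vs C) = 6
max payoff 6 at {T}

argmax u_2 = {T}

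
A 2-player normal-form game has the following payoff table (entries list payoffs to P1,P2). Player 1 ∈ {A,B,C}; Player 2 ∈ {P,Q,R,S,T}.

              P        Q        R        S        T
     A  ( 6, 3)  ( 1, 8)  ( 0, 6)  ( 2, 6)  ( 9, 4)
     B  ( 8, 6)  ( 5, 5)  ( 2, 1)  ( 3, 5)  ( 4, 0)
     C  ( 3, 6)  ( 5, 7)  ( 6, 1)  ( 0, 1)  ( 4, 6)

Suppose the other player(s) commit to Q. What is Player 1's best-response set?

argmax u_1 = {B,C}

u_1(A vs Q) = 1
u_1(B vs Q) = 5
u_1(C vs Q) = 5
max payoff 5 at {B,C}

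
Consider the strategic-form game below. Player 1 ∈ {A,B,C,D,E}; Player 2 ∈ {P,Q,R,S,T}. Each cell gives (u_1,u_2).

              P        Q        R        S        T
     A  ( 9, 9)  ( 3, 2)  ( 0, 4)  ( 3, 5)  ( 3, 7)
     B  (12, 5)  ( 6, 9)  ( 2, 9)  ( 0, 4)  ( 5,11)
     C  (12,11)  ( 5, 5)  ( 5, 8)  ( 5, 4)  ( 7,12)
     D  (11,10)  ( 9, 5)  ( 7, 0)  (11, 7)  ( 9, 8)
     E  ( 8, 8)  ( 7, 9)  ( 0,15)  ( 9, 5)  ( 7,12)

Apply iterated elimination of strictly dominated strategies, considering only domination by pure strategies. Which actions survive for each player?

P1 drop A (C beats it: P:12>9 Q:5>3 R:5>0 S:5>3 T:7>3)
P1 drop E (D beats it: P:11>8 Q:9>7 R:7>0 S:11>9 T:9>7)
P2 drop Q (T beats it: B:11>9 C:12>5 D:8>5)
P2 drop R (T beats it: B:11>9 C:12>8 D:8>0)
P2 drop S (P beats it: B:5>4 C:11>4 D:10>7)
P1→{B,C,D} P2→{P,T}

IESDS → P1:{B,C,D} P2:{P,T}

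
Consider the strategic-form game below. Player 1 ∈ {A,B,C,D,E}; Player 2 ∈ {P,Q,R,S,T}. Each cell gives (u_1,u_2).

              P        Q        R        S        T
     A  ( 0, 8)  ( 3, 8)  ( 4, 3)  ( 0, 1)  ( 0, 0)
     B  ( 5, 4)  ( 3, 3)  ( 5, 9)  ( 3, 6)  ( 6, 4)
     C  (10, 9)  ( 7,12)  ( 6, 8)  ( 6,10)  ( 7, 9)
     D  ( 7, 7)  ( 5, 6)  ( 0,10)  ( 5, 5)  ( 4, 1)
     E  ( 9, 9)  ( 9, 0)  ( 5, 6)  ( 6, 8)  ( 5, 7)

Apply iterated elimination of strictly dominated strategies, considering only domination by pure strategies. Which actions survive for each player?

P1 drop A (C beats it: P:10>0 Q:7>3 R:6>4 S:6>0 T:7>0)
P1 drop B (C beats it: P:10>5 Q:7>3 R:6>5 S:6>3 T:7>6)
P1 drop D (C beats it: P:10>7 Q:7>5 R:6>0 S:6>5 T:7>4)
P2 drop R (P beats it: C:9>8 E:9>6)
P2 drop T (S beats it: C:10>9 E:8>7)
P1→{C,E} P2→{P,Q,S}

Survivors P1:{C,E} P2:{P,Q,S}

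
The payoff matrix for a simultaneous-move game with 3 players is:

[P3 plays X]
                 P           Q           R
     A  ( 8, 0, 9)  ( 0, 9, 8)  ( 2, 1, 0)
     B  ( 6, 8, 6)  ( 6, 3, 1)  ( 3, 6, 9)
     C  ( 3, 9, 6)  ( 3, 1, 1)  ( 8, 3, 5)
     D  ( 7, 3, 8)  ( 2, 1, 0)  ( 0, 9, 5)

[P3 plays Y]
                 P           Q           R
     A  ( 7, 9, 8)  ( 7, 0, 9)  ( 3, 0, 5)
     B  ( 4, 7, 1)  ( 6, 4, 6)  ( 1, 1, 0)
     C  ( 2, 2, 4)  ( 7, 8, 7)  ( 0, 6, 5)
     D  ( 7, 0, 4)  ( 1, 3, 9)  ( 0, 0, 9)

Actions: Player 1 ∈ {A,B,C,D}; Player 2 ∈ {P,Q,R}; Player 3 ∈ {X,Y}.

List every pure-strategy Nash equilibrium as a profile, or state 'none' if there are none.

(A,P,X): not NE [P2→Q gives 9>0]
(A,P,Y): not NE [P3→X gives 9>8]
(A,Q,X): not NE [P1→B gives 6>0; P3→Y gives 9>8]
(A,Q,Y): not NE [P2→P gives 9>0]
(A,R,X): not NE [P1→C gives 8>2; P2→Q gives 9>1; P3→Y gives 5>0]
(A,R,Y): not NE [P2→P gives 9>0]
(B,P,X): not NE [P1→A gives 8>6]
(B,P,Y): not NE [P1→D gives 7>4; P3→X gives 6>1]
(B,Q,X): not NE [P2→P gives 8>3; P3→Y gives 6>1]
(B,Q,Y): not NE [P1→C gives 7>6; P2→P gives 7>4]
(B,R,X): not NE [P1→C gives 8>3; P2→P gives 8>6]
(B,R,Y): not NE [P1→A gives 3>1; P2→P gives 7>1; P3→X gives 9>0]
(C,P,X): not NE [P1→A gives 8>3]
(C,P,Y): not NE [P1→D gives 7>2; P2→Q gives 8>2; P3→X gives 6>4]
(C,Q,X): not NE [P1→B gives 6>3; P2→P gives 9>1; P3→Y gives 7>1]
(C,Q,Y): NE
(C,R,X): not NE [P2→P gives 9>3]
(C,R,Y): not NE [P1→A gives 3>0; P2→Q gives 8>6]
(D,P,X): not NE [P1→A gives 8>7; P2→R gives 9>3]
(D,P,Y): not NE [P2→Q gives 3>0; P3→X gives 8>4]
(D,Q,X): not NE [P1→B gives 6>2; P2→R gives 9>1; P3→Y gives 9>0]
(D,Q,Y): not NE [P1→C gives 7>1]
(D,R,X): not NE [P1→C gives 8>0; P3→Y gives 9>5]
(D,R,Y): not NE [P1→A gives 3>0; P2→Q gives 3>0]

Nash profiles: (C,Q,Y)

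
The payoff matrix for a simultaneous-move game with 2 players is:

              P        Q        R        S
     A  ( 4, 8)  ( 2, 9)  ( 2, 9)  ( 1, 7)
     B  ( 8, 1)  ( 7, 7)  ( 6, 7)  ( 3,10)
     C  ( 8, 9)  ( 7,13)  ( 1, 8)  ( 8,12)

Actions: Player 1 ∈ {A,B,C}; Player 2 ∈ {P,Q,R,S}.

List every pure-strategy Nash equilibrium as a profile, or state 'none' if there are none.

PSNE = {(C,Q)}

(A,P): not NE [P1→C gives 8>4; P2→R gives 9>8]
(A,Q): not NE [P1→C gives 7>2]
(A,R): not NE [P1→B gives 6>2]
(A,S): not NE [P1→C gives 8>1; P2→R gives 9>7]
(B,P): not NE [P2→S gives 10>1]
(B,Q): not NE [P2→S gives 10>7]
(B,R): not NE [P2→S gives 10>7]
(B,S): not NE [P1→C gives 8>3]
(C,P): not NE [P2→Q gives 13>9]
(C,Q): NE
(C,R): not NE [P1→B gives 6>1; P2→Q gives 13>8]
(C,S): not NE [P2→Q gives 13>12]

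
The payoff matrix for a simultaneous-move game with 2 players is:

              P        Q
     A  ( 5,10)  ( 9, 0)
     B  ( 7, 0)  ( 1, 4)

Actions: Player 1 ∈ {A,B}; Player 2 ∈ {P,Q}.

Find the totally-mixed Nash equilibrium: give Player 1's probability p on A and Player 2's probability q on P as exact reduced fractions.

P1 indiff ⇒ q·5+(1-q)·9 = q·7+(1-q)·1 ⇒ q(-2) = (1-q)(-8) ⇒ q = 4/5
P2 indiff ⇒ p·10+(1-p)·0 = p·0+(1-p)·4 ⇒ p(10) = (1-p)(4) ⇒ p = 2/7

P1 mixes 2/7 on A; P2 mixes 4/5 on P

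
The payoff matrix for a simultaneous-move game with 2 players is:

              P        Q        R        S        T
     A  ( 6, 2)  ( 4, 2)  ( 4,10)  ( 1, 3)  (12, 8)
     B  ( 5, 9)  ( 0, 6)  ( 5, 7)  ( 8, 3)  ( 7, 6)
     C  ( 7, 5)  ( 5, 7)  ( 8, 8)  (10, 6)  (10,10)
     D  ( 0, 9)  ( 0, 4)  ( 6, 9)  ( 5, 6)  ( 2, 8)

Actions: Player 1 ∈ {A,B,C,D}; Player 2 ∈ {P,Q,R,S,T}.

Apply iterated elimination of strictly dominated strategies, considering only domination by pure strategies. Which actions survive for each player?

P1 drop B (C beats it: P:7>5 Q:5>0 R:8>5 S:10>8 T:10>7)
P1 drop D (C beats it: P:7>0 Q:5>0 R:8>6 S:10>5 T:10>2)
P2 drop P (R beats it: A:10>2 C:8>5)
P2 drop Q (R beats it: A:10>2 C:8>7)
P2 drop S (R beats it: A:10>3 C:8>6)
P1→{A,C} P2→{R,T}

IESDS → P1:{A,C} P2:{R,T}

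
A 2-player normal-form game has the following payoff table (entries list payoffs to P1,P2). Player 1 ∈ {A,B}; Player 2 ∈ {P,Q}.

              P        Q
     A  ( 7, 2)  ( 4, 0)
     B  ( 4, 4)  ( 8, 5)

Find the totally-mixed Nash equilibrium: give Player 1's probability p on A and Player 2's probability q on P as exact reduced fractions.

P1 indiff ⇒ q·7+(1-q)·4 = q·4+(1-q)·8 ⇒ q(3) = (1-q)(4) ⇒ q = 4/7
P2 indiff ⇒ p·2+(1-p)·4 = p·0+(1-p)·5 ⇒ p(2) = (1-p)(1) ⇒ p = 1/3

P1 mixes 1/3 on A; P2 mixes 4/7 on P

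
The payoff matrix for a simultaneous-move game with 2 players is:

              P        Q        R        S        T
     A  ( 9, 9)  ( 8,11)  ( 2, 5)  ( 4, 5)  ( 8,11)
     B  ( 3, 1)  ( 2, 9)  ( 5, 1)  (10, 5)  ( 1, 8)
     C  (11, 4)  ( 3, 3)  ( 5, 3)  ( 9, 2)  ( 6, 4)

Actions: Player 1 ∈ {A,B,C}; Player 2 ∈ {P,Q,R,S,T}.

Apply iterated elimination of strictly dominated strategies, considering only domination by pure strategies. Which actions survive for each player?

IESDS → P1:{A,C} P2:{P,Q,T}

P2 drop R (T beats it: A:11>5 B:8>1 C:4>3)
P2 drop S (Q beats it: A:11>5 B:9>5 C:3>2)
P1 drop B (A beats it: P:9>3 Q:8>2 T:8>1)
P1→{A,C} P2→{P,Q,T}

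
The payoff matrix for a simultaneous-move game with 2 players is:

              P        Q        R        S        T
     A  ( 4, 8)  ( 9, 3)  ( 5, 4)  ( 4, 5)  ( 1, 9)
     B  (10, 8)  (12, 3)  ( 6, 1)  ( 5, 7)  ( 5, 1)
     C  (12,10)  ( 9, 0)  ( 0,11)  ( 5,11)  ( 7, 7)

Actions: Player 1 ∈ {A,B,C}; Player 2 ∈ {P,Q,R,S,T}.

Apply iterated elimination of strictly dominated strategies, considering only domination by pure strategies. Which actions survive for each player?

Remaining: P1:{B,C} P2:{P,R,S}

P1 drop A (B beats it: P:10>4 Q:12>9 R:6>5 S:5>4 T:5>1)
P2 drop Q (P beats it: B:8>3 C:10>0)
P2 drop T (P beats it: B:8>1 C:10>7)
P1→{B,C} P2→{P,R,S}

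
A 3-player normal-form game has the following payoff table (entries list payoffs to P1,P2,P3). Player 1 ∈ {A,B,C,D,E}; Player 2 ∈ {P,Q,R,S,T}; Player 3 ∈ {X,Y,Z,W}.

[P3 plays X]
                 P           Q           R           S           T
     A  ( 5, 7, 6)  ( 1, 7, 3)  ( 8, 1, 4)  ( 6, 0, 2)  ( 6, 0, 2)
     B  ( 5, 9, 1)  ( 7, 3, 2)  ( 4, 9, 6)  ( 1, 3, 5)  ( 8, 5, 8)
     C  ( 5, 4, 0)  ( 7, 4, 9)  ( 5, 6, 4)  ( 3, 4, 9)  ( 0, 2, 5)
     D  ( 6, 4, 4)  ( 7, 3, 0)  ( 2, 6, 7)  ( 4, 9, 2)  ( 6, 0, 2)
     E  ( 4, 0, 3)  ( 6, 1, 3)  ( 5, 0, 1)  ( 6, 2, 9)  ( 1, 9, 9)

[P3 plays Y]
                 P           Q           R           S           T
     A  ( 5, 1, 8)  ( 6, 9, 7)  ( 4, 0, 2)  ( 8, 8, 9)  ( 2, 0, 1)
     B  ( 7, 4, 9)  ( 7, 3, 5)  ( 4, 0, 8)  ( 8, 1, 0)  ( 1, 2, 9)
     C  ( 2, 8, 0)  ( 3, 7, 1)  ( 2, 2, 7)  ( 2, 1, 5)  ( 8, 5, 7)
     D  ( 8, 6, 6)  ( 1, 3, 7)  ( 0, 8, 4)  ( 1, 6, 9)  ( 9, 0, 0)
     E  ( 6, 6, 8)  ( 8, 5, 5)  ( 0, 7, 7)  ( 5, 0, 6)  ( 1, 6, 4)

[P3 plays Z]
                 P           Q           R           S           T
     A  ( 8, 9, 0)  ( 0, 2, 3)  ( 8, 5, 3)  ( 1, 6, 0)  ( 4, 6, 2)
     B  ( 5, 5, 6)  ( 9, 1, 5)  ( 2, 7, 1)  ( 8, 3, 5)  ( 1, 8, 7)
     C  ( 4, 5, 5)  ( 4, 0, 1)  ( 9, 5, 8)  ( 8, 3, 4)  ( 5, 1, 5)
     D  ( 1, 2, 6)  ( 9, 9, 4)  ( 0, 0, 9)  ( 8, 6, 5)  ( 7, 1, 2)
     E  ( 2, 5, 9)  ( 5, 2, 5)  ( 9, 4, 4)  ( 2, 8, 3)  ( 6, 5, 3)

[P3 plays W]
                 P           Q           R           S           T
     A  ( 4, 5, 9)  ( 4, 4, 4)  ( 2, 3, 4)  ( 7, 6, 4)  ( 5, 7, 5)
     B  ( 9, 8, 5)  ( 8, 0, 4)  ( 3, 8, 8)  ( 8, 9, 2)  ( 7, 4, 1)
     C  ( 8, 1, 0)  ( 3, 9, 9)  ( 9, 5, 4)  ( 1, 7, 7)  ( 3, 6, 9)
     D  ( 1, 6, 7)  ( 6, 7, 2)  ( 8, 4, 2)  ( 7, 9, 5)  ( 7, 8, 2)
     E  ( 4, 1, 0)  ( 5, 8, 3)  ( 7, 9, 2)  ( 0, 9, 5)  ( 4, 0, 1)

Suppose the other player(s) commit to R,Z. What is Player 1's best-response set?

P1 best: {C,E}

u_1(A vs R,Z) = 8
u_1(B vs R,Z) = 2
u_1(C vs R,Z) = 9
u_1(D vs R,Z) = 0
u_1(E vs R,Z) = 9
max payoff 9 at {C,E}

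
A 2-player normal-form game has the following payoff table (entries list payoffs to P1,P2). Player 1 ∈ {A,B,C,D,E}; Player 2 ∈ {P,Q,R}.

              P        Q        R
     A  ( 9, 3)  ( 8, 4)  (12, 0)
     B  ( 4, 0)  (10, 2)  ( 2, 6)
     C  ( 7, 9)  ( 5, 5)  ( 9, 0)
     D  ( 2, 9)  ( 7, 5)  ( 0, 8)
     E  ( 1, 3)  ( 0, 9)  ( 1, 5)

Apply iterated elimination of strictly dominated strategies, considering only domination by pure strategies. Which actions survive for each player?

IESDS → P1:{A,B} P2:{Q,R}

P1 drop C (A beats it: P:9>7 Q:8>5 R:12>9)
P1 drop D (A beats it: P:9>2 Q:8>7 R:12>0)
P1 drop E (A beats it: P:9>1 Q:8>0 R:12>1)
P2 drop P (Q beats it: A:4>3 B:2>0)
P1→{A,B} P2→{Q,R}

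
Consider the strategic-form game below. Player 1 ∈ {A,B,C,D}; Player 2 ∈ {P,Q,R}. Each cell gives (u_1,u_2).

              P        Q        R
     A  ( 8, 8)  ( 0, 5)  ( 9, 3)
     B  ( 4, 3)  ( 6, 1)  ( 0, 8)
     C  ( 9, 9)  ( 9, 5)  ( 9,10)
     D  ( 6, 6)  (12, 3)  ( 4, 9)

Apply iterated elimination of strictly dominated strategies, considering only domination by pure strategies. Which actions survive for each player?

IESDS → P1:{A,C} P2:{P,R}

P1 drop B (C beats it: P:9>4 Q:9>6 R:9>0)
P2 drop Q (P beats it: A:8>5 C:9>5 D:6>3)
P1 drop D (A beats it: P:8>6 R:9>4)
P1→{A,C} P2→{P,R}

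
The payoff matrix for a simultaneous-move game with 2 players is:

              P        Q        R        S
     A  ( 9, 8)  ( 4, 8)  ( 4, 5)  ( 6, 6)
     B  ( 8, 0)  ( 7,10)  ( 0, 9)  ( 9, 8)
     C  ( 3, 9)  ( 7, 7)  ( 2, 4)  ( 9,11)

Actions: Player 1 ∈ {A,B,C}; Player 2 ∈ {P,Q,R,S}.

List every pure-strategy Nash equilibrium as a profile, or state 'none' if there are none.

(A,P): NE
(A,Q): not NE [P1→C gives 7>4]
(A,R): not NE [P2→Q gives 8>5]
(A,S): not NE [P1→C gives 9>6; P2→Q gives 8>6]
(B,P): not NE [P1→A gives 9>8; P2→Q gives 10>0]
(B,Q): NE
(B,R): not NE [P1→A gives 4>0; P2→Q gives 10>9]
(B,S): not NE [P2→Q gives 10>8]
(C,P): not NE [P1→A gives 9>3; P2→S gives 11>9]
(C,Q): not NE [P2→S gives 11>7]
(C,R): not NE [P1→A gives 4>2; P2→S gives 11>4]
(C,S): NE

NE set: (A,P), (B,Q), (C,S)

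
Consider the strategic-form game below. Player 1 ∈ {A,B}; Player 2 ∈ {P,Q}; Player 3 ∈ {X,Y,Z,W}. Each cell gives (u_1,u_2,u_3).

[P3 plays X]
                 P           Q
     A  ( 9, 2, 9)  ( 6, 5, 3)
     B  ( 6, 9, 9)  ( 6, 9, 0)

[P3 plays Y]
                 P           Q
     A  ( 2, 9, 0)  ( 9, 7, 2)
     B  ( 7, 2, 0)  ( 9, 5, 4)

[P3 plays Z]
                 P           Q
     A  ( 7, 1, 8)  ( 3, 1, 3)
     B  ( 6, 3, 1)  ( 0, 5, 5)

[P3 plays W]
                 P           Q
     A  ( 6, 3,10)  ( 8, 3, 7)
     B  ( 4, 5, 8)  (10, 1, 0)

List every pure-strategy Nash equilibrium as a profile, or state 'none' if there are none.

(A,P,X): not NE [P2→Q gives 5>2; P3→W gives 10>9]
(A,P,Y): not NE [P1→B gives 7>2; P3→W gives 10>0]
(A,P,Z): not NE [P3→W gives 10>8]
(A,P,W): NE
(A,Q,X): not NE [P3→W gives 7>3]
(A,Q,Y): not NE [P2→P gives 9>7; P3→W gives 7>2]
(A,Q,Z): not NE [P3→W gives 7>3]
(A,Q,W): not NE [P1→B gives 10>8]
(B,P,X): not NE [P1→A gives 9>6]
(B,P,Y): not NE [P2→Q gives 5>2; P3→X gives 9>0]
(B,P,Z): not NE [P1→A gives 7>6; P2→Q gives 5>3; P3→X gives 9>1]
(B,P,W): not NE [P1→A gives 6>4; P3→X gives 9>8]
(B,Q,X): not NE [P3→Z gives 5>0]
(B,Q,Y): not NE [P3→Z gives 5>4]
(B,Q,Z): not NE [P1→A gives 3>0]
(B,Q,W): not NE [P2→P gives 5>1; P3→Z gives 5>0]

PSNE = {(A,P,W)}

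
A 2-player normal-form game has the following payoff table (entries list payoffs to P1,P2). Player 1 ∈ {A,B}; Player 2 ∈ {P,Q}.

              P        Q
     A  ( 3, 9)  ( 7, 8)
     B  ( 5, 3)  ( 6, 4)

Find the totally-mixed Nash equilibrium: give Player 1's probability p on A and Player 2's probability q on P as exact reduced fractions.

P1 mixes 1/2 on A; P2 mixes 1/3 on P

P1 indiff ⇒ q·3+(1-q)·7 = q·5+(1-q)·6 ⇒ q(-2) = (1-q)(-1) ⇒ q = 1/3
P2 indiff ⇒ p·9+(1-p)·3 = p·8+(1-p)·4 ⇒ p(1) = (1-p)(1) ⇒ p = 1/2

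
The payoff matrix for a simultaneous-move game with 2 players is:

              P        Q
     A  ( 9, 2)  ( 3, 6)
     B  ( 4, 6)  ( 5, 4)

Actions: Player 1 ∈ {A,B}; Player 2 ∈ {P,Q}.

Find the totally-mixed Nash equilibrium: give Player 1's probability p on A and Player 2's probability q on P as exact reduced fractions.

p=1/3, q=2/7

P1 indiff ⇒ q·9+(1-q)·3 = q·4+(1-q)·5 ⇒ q(5) = (1-q)(2) ⇒ q = 2/7
P2 indiff ⇒ p·2+(1-p)·6 = p·6+(1-p)·4 ⇒ p(-4) = (1-p)(-2) ⇒ p = 1/3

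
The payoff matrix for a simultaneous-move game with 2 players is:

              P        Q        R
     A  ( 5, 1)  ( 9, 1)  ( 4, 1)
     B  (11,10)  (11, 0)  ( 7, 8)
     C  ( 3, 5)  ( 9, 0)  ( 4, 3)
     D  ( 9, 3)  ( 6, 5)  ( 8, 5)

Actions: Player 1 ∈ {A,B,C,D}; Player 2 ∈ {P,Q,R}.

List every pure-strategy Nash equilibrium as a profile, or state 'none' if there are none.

Nash profiles: (B,P), (D,R)

(A,P): not NE [P1→B gives 11>5]
(A,Q): not NE [P1→B gives 11>9]
(A,R): not NE [P1→D gives 8>4]
(B,P): NE
(B,Q): not NE [P2→P gives 10>0]
(B,R): not NE [P1→D gives 8>7; P2→P gives 10>8]
(C,P): not NE [P1→B gives 11>3]
(C,Q): not NE [P1→B gives 11>9; P2→P gives 5>0]
(C,R): not NE [P1→D gives 8>4; P2→P gives 5>3]
(D,P): not NE [P1→B gives 11>9; P2→R gives 5>3]
(D,Q): not NE [P1→B gives 11>6]
(D,R): NE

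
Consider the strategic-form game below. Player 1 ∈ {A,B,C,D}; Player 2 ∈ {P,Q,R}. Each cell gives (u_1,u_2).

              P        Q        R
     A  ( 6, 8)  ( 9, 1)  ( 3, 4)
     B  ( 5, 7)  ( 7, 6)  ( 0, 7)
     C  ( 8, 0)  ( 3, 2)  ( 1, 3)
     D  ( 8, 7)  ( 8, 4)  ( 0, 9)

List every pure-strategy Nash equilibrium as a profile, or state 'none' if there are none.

Equilibria: none

(A,P): not NE [P1→D gives 8>6]
(A,Q): not NE [P2→P gives 8>1]
(A,R): not NE [P2→P gives 8>4]
(B,P): not NE [P1→D gives 8>5]
(B,Q): not NE [P1→A gives 9>7; P2→R gives 7>6]
(B,R): not NE [P1→A gives 3>0]
(C,P): not NE [P2→R gives 3>0]
(C,Q): not NE [P1→A gives 9>3; P2→R gives 3>2]
(C,R): not NE [P1→A gives 3>1]
(D,P): not NE [P2→R gives 9>7]
(D,Q): not NE [P1→A gives 9>8; P2→R gives 9>4]
(D,R): not NE [P1→A gives 3>0]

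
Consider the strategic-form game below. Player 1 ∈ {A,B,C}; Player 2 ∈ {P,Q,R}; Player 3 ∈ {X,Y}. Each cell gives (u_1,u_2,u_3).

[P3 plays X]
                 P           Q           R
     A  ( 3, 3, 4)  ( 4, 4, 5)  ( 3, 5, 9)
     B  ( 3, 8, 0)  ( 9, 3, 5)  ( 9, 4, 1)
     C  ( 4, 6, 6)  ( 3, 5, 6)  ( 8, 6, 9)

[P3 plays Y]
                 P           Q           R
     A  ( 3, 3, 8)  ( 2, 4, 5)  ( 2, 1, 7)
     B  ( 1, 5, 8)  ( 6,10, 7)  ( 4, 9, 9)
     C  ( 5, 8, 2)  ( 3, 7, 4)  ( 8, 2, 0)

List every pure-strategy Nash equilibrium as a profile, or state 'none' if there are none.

(A,P,X): not NE [P1→C gives 4>3; P2→R gives 5>3; P3→Y gives 8>4]
(A,P,Y): not NE [P1→C gives 5>3; P2→Q gives 4>3]
(A,Q,X): not NE [P1→B gives 9>4; P2→R gives 5>4]
(A,Q,Y): not NE [P1→B gives 6>2]
(A,R,X): not NE [P1→B gives 9>3]
(A,R,Y): not NE [P1→C gives 8>2; P2→Q gives 4>1; P3→X gives 9>7]
(B,P,X): not NE [P1→C gives 4>3; P3→Y gives 8>0]
(B,P,Y): not NE [P1→C gives 5>1; P2→Q gives 10>5]
(B,Q,X): not NE [P2→P gives 8>3; P3→Y gives 7>5]
(B,Q,Y): NE
(B,R,X): not NE [P2→P gives 8>4; P3→Y gives 9>1]
(B,R,Y): not NE [P1→C gives 8>4; P2→Q gives 10>9]
(C,P,X): NE
(C,P,Y): not NE [P3→X gives 6>2]
(C,Q,X): not NE [P1→B gives 9>3; P2→R gives 6>5]
(C,Q,Y): not NE [P1→B gives 6>3; P2→P gives 8>7; P3→X gives 6>4]
(C,R,X): not NE [P1→B gives 9>8]
(C,R,Y): not NE [P2→P gives 8>2; P3→X gives 9>0]

NE set: (B,Q,Y), (C,P,X)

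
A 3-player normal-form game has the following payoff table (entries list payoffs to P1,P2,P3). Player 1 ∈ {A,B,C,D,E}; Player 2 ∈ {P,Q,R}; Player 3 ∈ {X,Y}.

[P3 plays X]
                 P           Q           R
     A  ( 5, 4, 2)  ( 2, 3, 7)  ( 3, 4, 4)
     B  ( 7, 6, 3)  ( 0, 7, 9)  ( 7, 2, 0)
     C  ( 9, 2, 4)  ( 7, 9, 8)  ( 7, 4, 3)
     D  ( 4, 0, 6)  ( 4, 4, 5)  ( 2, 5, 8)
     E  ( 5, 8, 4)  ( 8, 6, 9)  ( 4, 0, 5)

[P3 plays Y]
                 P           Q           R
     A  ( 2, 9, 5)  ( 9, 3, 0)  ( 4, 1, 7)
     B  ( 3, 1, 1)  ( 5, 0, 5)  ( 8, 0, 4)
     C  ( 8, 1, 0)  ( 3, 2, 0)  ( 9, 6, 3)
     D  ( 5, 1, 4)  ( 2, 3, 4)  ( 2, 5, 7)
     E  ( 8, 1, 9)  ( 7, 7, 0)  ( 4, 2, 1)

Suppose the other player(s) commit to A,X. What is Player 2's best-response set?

P2 best: {P,R}

u_2(P vs A,X) = 4
u_2(Q vs A,X) = 3
u_2(R vs A,X) = 4
max payoff 4 at {P,R}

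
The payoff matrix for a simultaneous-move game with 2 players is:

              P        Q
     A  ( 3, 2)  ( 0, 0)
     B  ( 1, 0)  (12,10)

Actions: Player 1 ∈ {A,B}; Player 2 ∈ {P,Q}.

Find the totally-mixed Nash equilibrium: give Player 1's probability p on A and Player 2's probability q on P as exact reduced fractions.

(p,q) = (5/6, 6/7)

P1 indiff ⇒ q·3+(1-q)·0 = q·1+(1-q)·12 ⇒ q(2) = (1-q)(12) ⇒ q = 6/7
P2 indiff ⇒ p·2+(1-p)·0 = p·0+(1-p)·10 ⇒ p(2) = (1-p)(10) ⇒ p = 5/6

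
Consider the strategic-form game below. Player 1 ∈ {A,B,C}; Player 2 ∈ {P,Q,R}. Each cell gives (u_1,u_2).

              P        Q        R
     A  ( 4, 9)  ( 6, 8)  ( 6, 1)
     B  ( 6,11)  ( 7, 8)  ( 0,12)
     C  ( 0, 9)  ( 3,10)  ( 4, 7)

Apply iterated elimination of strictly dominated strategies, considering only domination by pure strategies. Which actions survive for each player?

P1 drop C (A beats it: P:4>0 Q:6>3 R:6>4)
P2 drop Q (P beats it: A:9>8 B:11>8)
P1→{A,B} P2→{P,R}

Remaining: P1:{A,B} P2:{P,R}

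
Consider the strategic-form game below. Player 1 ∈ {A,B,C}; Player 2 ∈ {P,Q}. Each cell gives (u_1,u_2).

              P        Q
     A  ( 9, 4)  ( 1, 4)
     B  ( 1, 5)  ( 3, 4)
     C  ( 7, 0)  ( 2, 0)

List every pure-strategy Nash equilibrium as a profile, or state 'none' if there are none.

(A,P): NE
(A,Q): not NE [P1→B gives 3>1]
(B,P): not NE [P1→A gives 9>1]
(B,Q): not NE [P2→P gives 5>4]
(C,P): not NE [P1→A gives 9>7]
(C,Q): not NE [P1→B gives 3>2]

PSNE = {(A,P)}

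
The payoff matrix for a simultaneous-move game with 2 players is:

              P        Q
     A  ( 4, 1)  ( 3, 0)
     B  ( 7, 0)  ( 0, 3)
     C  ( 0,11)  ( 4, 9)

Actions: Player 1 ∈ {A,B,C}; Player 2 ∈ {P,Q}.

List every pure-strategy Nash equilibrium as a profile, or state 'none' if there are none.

Equilibria: none

(A,P): not NE [P1→B gives 7>4]
(A,Q): not NE [P1→C gives 4>3; P2→P gives 1>0]
(B,P): not NE [P2→Q gives 3>0]
(B,Q): not NE [P1→C gives 4>0]
(C,P): not NE [P1→B gives 7>0]
(C,Q): not NE [P2→P gives 11>9]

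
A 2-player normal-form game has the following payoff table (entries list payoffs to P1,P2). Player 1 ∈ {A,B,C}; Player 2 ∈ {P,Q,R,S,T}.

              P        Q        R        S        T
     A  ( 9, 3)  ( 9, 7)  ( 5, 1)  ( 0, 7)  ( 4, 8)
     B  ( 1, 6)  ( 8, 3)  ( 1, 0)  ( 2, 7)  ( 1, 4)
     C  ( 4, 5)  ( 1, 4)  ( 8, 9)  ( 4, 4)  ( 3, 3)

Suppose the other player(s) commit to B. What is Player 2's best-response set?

BR_2 = {S}

u_2(P vs B) = 6
u_2(Q vs B) = 3
u_2(R vs B) = 0
u_2(S vs B) = 7
u_2(T vs B) = 4
max payoff 7 at {S}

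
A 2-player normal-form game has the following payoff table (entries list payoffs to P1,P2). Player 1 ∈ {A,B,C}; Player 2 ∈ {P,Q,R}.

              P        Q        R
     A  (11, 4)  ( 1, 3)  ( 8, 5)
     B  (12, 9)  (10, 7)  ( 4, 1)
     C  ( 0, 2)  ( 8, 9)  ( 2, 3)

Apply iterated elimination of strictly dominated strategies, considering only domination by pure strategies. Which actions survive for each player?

P1 drop C (B beats it: P:12>0 Q:10>8 R:4>2)
P2 drop Q (P beats it: A:4>3 B:9>7)
P1→{A,B} P2→{P,R}

Survivors P1:{A,B} P2:{P,R}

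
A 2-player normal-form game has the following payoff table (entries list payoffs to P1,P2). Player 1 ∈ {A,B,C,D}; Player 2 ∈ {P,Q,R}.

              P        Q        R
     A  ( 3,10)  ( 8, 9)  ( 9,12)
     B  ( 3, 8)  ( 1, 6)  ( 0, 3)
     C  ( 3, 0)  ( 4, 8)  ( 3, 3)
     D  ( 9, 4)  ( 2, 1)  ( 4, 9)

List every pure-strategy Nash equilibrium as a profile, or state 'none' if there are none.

Nash profiles: (A,R)

(A,P): not NE [P1→D gives 9>3; P2→R gives 12>10]
(A,Q): not NE [P2→R gives 12>9]
(A,R): NE
(B,P): not NE [P1→D gives 9>3]
(B,Q): not NE [P1→A gives 8>1; P2→P gives 8>6]
(B,R): not NE [P1→A gives 9>0; P2→P gives 8>3]
(C,P): not NE [P1→D gives 9>3; P2→Q gives 8>0]
(C,Q): not NE [P1→A gives 8>4]
(C,R): not NE [P1→A gives 9>3; P2→Q gives 8>3]
(D,P): not NE [P2→R gives 9>4]
(D,Q): not NE [P1→A gives 8>2; P2→R gives 9>1]
(D,R): not NE [P1→A gives 9>4]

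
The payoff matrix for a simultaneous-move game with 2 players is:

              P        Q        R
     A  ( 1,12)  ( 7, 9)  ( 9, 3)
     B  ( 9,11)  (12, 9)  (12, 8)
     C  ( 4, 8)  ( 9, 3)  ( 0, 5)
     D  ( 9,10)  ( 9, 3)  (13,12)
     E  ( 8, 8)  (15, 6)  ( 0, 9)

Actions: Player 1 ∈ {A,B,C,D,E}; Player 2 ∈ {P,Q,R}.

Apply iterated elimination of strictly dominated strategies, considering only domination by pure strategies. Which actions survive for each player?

Survivors P1:{B,D} P2:{P,R}

P1 drop A (B beats it: P:9>1 Q:12>7 R:12>9)
P1 drop C (B beats it: P:9>4 Q:12>9 R:12>0)
P2 drop Q (P beats it: B:11>9 D:10>3 E:8>6)
P1 drop E (B beats it: P:9>8 R:12>0)
P1→{B,D} P2→{P,R}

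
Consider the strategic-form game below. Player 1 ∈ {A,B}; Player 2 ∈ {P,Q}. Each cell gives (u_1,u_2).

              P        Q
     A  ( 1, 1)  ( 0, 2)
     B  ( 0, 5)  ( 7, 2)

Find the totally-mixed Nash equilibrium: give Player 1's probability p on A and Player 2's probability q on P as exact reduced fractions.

P1 indiff ⇒ q·1+(1-q)·0 = q·0+(1-q)·7 ⇒ q(1) = (1-q)(7) ⇒ q = 7/8
P2 indiff ⇒ p·1+(1-p)·5 = p·2+(1-p)·2 ⇒ p(-1) = (1-p)(-3) ⇒ p = 3/4

p=3/4, q=7/8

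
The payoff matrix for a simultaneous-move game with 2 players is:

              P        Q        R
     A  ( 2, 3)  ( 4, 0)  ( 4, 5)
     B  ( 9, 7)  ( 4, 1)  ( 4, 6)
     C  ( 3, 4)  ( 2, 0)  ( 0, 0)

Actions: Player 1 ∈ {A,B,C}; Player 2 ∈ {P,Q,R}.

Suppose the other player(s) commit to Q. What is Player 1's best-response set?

u_1(A vs Q) = 4
u_1(B vs Q) = 4
u_1(C vs Q) = 2
max payoff 4 at {A,B}

P1 best: {A,B}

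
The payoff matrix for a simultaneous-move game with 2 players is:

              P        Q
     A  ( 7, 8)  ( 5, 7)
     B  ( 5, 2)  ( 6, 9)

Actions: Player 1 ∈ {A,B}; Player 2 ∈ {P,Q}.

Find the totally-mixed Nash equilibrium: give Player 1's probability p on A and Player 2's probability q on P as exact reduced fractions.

p=7/8, q=1/3

P1 indiff ⇒ q·7+(1-q)·5 = q·5+(1-q)·6 ⇒ q(2) = (1-q)(1) ⇒ q = 1/3
P2 indiff ⇒ p·8+(1-p)·2 = p·7+(1-p)·9 ⇒ p(1) = (1-p)(7) ⇒ p = 7/8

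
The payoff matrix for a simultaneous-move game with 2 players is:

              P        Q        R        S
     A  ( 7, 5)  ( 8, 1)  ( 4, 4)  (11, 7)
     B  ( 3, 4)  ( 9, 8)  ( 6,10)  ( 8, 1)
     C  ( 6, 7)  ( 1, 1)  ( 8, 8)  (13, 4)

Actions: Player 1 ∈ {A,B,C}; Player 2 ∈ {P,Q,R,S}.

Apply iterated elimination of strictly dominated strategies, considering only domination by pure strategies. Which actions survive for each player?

Remaining: P1:{A,C} P2:{P,R,S}

P2 drop Q (R beats it: A:4>1 B:10>8 C:8>1)
P1 drop B (C beats it: P:6>3 R:8>6 S:13>8)
P1→{A,C} P2→{P,R,S}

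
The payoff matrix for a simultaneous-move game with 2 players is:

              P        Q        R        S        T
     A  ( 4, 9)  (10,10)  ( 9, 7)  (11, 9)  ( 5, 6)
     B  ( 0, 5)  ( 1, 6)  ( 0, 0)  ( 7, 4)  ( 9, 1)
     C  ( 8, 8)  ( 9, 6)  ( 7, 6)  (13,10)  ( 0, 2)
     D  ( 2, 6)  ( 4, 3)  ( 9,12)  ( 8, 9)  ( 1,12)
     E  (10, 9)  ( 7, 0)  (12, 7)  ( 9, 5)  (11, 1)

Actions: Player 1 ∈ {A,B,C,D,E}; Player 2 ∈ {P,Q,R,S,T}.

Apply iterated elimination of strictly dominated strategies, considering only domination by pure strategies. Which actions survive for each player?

P1 drop B (E beats it: P:10>0 Q:7>1 R:12>0 S:9>7 T:11>9)
P1 drop D (E beats it: P:10>2 Q:7>4 R:12>9 S:9>8 T:11>1)
P2 drop R (P beats it: A:9>7 C:8>6 E:9>7)
P2 drop T (P beats it: A:9>6 C:8>2 E:9>1)
P1→{A,C,E} P2→{P,Q,S}

IESDS → P1:{A,C,E} P2:{P,Q,S}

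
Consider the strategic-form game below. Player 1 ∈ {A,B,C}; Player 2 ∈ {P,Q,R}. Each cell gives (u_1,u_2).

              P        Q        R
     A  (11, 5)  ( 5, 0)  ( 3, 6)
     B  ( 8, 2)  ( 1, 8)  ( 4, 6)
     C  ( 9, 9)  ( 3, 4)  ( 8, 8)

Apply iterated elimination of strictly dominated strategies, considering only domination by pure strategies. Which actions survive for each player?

P1 drop B (C beats it: P:9>8 Q:3>1 R:8>4)
P2 drop Q (P beats it: A:5>0 C:9>4)
P1→{A,C} P2→{P,R}

Remaining: P1:{A,C} P2:{P,R}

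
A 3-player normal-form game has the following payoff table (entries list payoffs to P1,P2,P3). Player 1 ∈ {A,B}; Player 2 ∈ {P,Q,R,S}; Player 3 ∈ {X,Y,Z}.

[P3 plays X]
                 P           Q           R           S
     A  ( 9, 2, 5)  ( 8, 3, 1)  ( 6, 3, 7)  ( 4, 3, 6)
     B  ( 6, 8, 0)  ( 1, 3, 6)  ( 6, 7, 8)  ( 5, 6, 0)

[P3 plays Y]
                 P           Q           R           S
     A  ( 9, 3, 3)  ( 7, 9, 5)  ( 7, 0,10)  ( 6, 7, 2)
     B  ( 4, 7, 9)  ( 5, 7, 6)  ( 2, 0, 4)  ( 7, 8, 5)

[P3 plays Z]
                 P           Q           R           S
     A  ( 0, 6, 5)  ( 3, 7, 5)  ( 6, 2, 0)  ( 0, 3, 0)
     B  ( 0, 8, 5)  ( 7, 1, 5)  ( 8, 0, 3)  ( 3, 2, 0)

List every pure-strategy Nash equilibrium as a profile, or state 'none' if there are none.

(A,P,X): not NE [P2→S gives 3>2]
(A,P,Y): not NE [P2→Q gives 9>3; P3→Z gives 5>3]
(A,P,Z): not NE [P2→Q gives 7>6]
(A,Q,X): not NE [P3→Z gives 5>1]
(A,Q,Y): NE
(A,Q,Z): not NE [P1→B gives 7>3]
(A,R,X): not NE [P3→Y gives 10>7]
(A,R,Y): not NE [P2→Q gives 9>0]
(A,R,Z): not NE [P1→B gives 8>6; P2→Q gives 7>2; P3→Y gives 10>0]
(A,S,X): not NE [P1→B gives 5>4]
(A,S,Y): not NE [P1→B gives 7>6; P2→Q gives 9>7; P3→X gives 6>2]
(A,S,Z): not NE [P1→B gives 3>0; P2→Q gives 7>3; P3→X gives 6>0]
(B,P,X): not NE [P1→A gives 9>6; P3→Y gives 9>0]
(B,P,Y): not NE [P1→A gives 9>4; P2→S gives 8>7]
(B,P,Z): not NE [P3→Y gives 9>5]
(B,Q,X): not NE [P1→A gives 8>1; P2→P gives 8>3]
(B,Q,Y): not NE [P1→A gives 7>5; P2→S gives 8>7]
(B,Q,Z): not NE [P2→P gives 8>1; P3→Y gives 6>5]
(B,R,X): not NE [P2→P gives 8>7]
(B,R,Y): not NE [P1→A gives 7>2; P2→S gives 8>0; P3→X gives 8>4]
(B,R,Z): not NE [P2→P gives 8>0; P3→X gives 8>3]
(B,S,X): not NE [P2→P gives 8>6; P3→Y gives 5>0]
(B,S,Y): NE
(B,S,Z): not NE [P2→P gives 8>2; P3→Y gives 5>0]

Nash profiles: (A,Q,Y), (B,S,Y)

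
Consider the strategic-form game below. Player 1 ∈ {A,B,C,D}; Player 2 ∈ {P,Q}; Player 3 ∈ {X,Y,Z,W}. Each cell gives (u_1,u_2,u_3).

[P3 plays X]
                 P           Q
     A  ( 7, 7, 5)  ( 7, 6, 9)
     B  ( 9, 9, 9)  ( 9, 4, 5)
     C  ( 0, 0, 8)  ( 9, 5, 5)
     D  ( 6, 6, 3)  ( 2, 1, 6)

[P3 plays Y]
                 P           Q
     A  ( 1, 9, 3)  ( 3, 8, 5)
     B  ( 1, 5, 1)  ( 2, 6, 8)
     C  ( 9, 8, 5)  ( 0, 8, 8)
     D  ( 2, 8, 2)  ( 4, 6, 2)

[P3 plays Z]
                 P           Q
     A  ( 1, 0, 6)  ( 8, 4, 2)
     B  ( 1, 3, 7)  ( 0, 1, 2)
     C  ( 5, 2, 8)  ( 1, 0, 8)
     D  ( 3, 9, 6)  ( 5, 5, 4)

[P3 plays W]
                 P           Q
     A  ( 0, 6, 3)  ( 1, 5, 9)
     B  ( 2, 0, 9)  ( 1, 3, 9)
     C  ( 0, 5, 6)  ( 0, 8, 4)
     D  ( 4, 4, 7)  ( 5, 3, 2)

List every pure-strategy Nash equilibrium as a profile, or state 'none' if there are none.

(A,P,X): not NE [P1→B gives 9>7; P3→Z gives 6>5]
(A,P,Y): not NE [P1→C gives 9>1; P3→Z gives 6>3]
(A,P,Z): not NE [P1→C gives 5>1; P2→Q gives 4>0]
(A,P,W): not NE [P1→D gives 4>0; P3→Z gives 6>3]
(A,Q,X): not NE [P1→C gives 9>7; P2→P gives 7>6]
(A,Q,Y): not NE [P1→D gives 4>3; P2→P gives 9>8; P3→W gives 9>5]
(A,Q,Z): not NE [P3→W gives 9>2]
(A,Q,W): not NE [P1→D gives 5>1; P2→P gives 6>5]
(B,P,X): NE
(B,P,Y): not NE [P1→C gives 9>1; P2→Q gives 6>5; P3→W gives 9>1]
(B,P,Z): not NE [P1→C gives 5>1; P3→W gives 9>7]
(B,P,W): not NE [P1→D gives 4>2; P2→Q gives 3>0]
(B,Q,X): not NE [P2→P gives 9>4; P3→W gives 9>5]
(B,Q,Y): not NE [P1→D gives 4>2; P3→W gives 9>8]
(B,Q,Z): not NE [P1→A gives 8>0; P2→P gives 3>1; P3→W gives 9>2]
(B,Q,W): not NE [P1→D gives 5>1]
(C,P,X): not NE [P1→B gives 9>0; P2→Q gives 5>0]
(C,P,Y): not NE [P3→Z gives 8>5]
(C,P,Z): NE
(C,P,W): not NE [P1→D gives 4>0; P2→Q gives 8>5; P3→Z gives 8>6]
(C,Q,X): not NE [P3→Z gives 8>5]
(C,Q,Y): not NE [P1→D gives 4>0]
(C,Q,Z): not NE [P1→A gives 8>1; P2→P gives 2>0]
(C,Q,W): not NE [P1→D gives 5>0; P3→Z gives 8>4]
(D,P,X): not NE [P1→B gives 9>6; P3→W gives 7>3]
(D,P,Y): not NE [P1→C gives 9>2; P3→W gives 7>2]
(D,P,Z): not NE [P1→C gives 5>3; P3→W gives 7>6]
(D,P,W): NE
(D,Q,X): not NE [P1→C gives 9>2; P2→P gives 6>1]
(D,Q,Y): not NE [P2→P gives 8>6; P3→X gives 6>2]
(D,Q,Z): not NE [P1→A gives 8>5; P2→P gives 9>5; P3→X gives 6>4]
(D,Q,W): not NE [P2→P gives 4>3; P3→X gives 6>2]

PSNE = {(B,P,X), (C,P,Z), (D,P,W)}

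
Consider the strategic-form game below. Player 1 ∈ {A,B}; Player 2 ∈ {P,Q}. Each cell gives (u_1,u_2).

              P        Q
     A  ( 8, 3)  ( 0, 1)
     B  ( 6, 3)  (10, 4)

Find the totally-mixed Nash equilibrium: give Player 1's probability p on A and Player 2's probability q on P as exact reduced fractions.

(p,q) = (1/3, 5/6)

P1 indiff ⇒ q·8+(1-q)·0 = q·6+(1-q)·10 ⇒ q(2) = (1-q)(10) ⇒ q = 5/6
P2 indiff ⇒ p·3+(1-p)·3 = p·1+(1-p)·4 ⇒ p(2) = (1-p)(1) ⇒ p = 1/3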